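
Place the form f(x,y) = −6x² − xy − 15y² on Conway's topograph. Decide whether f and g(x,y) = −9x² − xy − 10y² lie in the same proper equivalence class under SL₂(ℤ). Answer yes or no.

D₁ = -359, D₂ = -359
f is negative-definite; reduce −f:
−f: reduced (well bottom): (6,1,15) with a≤c, −a<b≤a
flip sign back: reduced form of f is (-6,-1,-15)
g is negative-definite; reduce −g:
−g: reduced (well bottom): (9,1,10) with a≤c, −a<b≤a
flip sign back: reduced form of g is (-9,-1,-10)
reduced forms (-6, -1, -15) vs (-9, -1, -10) ⇒ inequivalent

no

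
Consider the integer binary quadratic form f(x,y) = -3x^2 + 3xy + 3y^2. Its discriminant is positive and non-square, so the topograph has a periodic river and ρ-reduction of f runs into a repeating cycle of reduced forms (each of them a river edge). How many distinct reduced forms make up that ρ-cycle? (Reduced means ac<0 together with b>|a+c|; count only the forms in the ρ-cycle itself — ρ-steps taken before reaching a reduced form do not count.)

D = 45, ⌊√D⌋ = 6
river: ρ → (3,3,-3)
river: ρ → (-3,3,3)
ρ-cycle length = 2 (tail of 0 descent steps not counted)

2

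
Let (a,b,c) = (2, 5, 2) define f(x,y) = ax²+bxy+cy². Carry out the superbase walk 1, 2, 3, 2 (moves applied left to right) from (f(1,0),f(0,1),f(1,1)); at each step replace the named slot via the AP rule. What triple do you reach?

start (2,2,9) = (f(1,0),f(0,1),f(1,1))
replace slot 1: 2·(2+9) − 2 = 20 → (20,2,9)
replace slot 2: 2·(20+9) − 2 = 56 → (20,56,9)
replace slot 3: 2·(20+56) − 9 = 143 → (20,56,143)
replace slot 2: 2·(20+143) − 56 = 270 → (20,270,143)

20,270,143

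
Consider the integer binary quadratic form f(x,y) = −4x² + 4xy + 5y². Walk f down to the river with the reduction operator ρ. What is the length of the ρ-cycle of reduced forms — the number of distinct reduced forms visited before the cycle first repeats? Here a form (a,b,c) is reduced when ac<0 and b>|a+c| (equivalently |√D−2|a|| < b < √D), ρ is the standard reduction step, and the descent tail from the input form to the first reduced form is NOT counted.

D = 96, ⌊√D⌋ = 9
river: ρ → (5,6,-3)
river: ρ → (-3,6,5)
river: ρ → (5,4,-4)
river: ρ → (-4,4,5)
ρ-cycle length = 4 (tail of 0 descent steps not counted)

4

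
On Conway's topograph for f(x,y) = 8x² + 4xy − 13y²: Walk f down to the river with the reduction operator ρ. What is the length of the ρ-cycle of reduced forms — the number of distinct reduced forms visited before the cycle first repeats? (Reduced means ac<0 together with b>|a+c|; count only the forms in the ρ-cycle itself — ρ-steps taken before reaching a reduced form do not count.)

D = 432, ⌊√D⌋ = 20
descent: ρ → (-13,-4,8)
descent: ρ → (8,20,-1)  [lands on river]
river: ρ → (-1,20,8)
river: ρ → (8,12,-9)
river: ρ → (-9,6,11)
river: ρ → (11,16,-4)
river: ρ → (-4,16,11)
river: ρ → (11,6,-9)
river: ρ → (-9,12,8)
ρ-cycle length = 8 (tail of 2 descent steps not counted)

8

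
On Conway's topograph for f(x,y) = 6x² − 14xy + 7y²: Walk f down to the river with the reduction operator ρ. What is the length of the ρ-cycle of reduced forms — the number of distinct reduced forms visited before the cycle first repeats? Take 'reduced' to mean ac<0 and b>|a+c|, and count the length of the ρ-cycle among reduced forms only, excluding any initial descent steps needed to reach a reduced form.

D = 28, ⌊√D⌋ = 5
descent: ρ → (7,0,-1)
descent: ρ → (-1,4,3)  [lands on river]
river: ρ → (3,2,-2)
river: ρ → (-2,2,3)
river: ρ → (3,4,-1)
ρ-cycle length = 4 (tail of 2 descent steps not counted)

4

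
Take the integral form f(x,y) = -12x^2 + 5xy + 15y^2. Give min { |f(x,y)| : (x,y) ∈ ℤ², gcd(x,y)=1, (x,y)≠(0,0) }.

river: ρ → (15,25,-2)
river: ρ → (-2,27,2)
river: ρ → (2,25,-15)
river: ρ → (-15,5,12)
river: ρ → (12,19,-8)
river: ρ → (-8,13,18)
river: ρ → (18,23,-3)
river: ρ → (-3,25,10)
river: ρ → (10,15,-13)
river: ρ → (-13,11,12)
river: ρ → (12,13,-12)
river: ρ → (-12,11,13)
river: ρ → (13,15,-10)
river: ρ → (-10,25,3)
river: ρ → (3,23,-18)
river: ρ → (-18,13,8)
river: ρ → (8,19,-12)
river: ρ → (-12,5,15)
closes: descent 0, river 18
min |a| on river = 2

2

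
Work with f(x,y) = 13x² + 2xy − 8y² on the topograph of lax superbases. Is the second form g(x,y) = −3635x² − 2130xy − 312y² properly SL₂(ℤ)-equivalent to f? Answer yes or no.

D₁ = 420, D₂ = 420
river cycle of f (length 4): (-8, 14, 7), (7, 14, -8), (-8, 18, 3), (3, 18, -8)
river cycle of g (length 4): (-8, 14, 7), (7, 14, -8), (-8, 18, 3), (3, 18, -8)
cycles coincide ⇒ equivalent

yes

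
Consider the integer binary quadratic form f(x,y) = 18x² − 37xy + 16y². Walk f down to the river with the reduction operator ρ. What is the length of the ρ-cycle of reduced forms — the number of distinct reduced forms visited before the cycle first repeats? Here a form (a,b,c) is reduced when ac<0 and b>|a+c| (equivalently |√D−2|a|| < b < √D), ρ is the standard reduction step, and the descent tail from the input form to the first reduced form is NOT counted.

D = 217, ⌊√D⌋ = 14
descent: ρ → (16,5,-3)
descent: ρ → (-3,13,4)  [lands on river]
river: ρ → (4,11,-6)
river: ρ → (-6,13,2)
river: ρ → (2,11,-12)
river: ρ → (-12,13,1)
river: ρ → (1,13,-12)
river: ρ → (-12,11,2)
river: ρ → (2,13,-6)
river: ρ → (-6,11,4)
river: ρ → (4,13,-3)
river: ρ → (-3,11,8)
river: ρ → (8,5,-6)
river: ρ → (-6,7,7)
river: ρ → (7,7,-6)
river: ρ → (-6,5,8)
river: ρ → (8,11,-3)
ρ-cycle length = 16 (tail of 2 descent steps not counted)

16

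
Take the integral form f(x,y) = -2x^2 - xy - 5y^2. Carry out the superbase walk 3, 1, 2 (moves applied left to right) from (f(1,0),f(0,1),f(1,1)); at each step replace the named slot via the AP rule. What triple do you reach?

start (-2,-5,-8) = (f(1,0),f(0,1),f(1,1))
replace slot 3: 2·((-2)+(-5)) − (-8) = -6 → (-2,-5,-6)
replace slot 1: 2·((-5)+(-6)) − (-2) = -20 → (-20,-5,-6)
replace slot 2: 2·((-20)+(-6)) − (-5) = -47 → (-20,-47,-6)

-20,-47,-6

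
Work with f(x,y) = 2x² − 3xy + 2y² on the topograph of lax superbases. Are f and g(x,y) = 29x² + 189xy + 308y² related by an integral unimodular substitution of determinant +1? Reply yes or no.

D₁ = -7, D₂ = -7
f: translate: b→1 (≡-3 mod 4), so (2,-3,2)→(2,1,1)
f: flip: (2,1,1)→(1,-1,2)
f: translate: b→1 (≡-1 mod 2), so (1,-1,2)→(1,1,2)
f: reduced (well bottom): (1,1,2) with a≤c, −a<b≤a
g: translate: b→15 (≡189 mod 58), so (29,189,308)→(29,15,2)
g: flip: (29,15,2)→(2,-15,29)
g: translate: b→1 (≡-15 mod 4), so (2,-15,29)→(2,1,1)
g: flip: (2,1,1)→(1,-1,2)
g: translate: b→1 (≡-1 mod 2), so (1,-1,2)→(1,1,2)
g: reduced (well bottom): (1,1,2) with a≤c, −a<b≤a
reduced forms (1, 1, 2) vs (1, 1, 2) ⇒ equivalent

yes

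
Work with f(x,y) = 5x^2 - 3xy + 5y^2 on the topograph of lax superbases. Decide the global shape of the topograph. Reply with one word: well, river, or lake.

D = b²−4ac = (-3)² − 4·5·5 = -91
D < 0 ⇒ definite ⇒ every region one sign ⇒ single well

well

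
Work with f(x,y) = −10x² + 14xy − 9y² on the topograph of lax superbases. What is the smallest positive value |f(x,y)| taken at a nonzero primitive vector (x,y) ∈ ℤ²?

translate: b→6 (≡-14 mod 20), so (10,-14,9)→(10,6,5)
flip: (10,6,5)→(5,-6,10)
translate: b→4 (≡-6 mod 10), so (5,-6,10)→(5,4,9)
reduced (well bottom): (5,4,9) with a≤c, −a<b≤a
well minimum |f| = |-5| = 5 (negative-definite)

5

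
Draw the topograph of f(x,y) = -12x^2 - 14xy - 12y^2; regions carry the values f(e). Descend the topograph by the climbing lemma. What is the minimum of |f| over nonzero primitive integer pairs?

translate: b→-10 (≡14 mod 24), so (12,14,12)→(12,-10,10)
flip: (12,-10,10)→(10,10,12)
reduced (well bottom): (10,10,12) with a≤c, −a<b≤a
well minimum |f| = |-10| = 10 (negative-definite)

10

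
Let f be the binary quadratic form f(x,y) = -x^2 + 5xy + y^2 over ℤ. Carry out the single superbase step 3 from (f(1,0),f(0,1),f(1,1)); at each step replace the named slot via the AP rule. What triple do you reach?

start (-1,1,5) = (f(1,0),f(0,1),f(1,1))
replace slot 3: 2·((-1)+1) − 5 = -5 → (-1,1,-5)

-1,1,-5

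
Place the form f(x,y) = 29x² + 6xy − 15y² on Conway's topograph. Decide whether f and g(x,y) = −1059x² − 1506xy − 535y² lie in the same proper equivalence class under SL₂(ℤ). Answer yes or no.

D₁ = 1776, D₂ = 1776
river cycle of f (length 8): (-15, 24, 20), (20, 16, -19), (-19, 22, 17), (17, 12, -24), (-24, 36, 5), (5, 34, -31), (-31, 28, 8), (8, 36, -15)
river cycle of g (length 8): (-15, 24, 20), (20, 16, -19), (-19, 22, 17), (17, 12, -24), (-24, 36, 5), (5, 34, -31), (-31, 28, 8), (8, 36, -15)
cycles coincide ⇒ equivalent

yes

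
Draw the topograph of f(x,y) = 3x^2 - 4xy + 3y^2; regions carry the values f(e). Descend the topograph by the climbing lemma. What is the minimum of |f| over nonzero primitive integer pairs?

translate: b→2 (≡-4 mod 6), so (3,-4,3)→(3,2,2)
flip: (3,2,2)→(2,-2,3)
translate: b→2 (≡-2 mod 4), so (2,-2,3)→(2,2,3)
reduced (well bottom): (2,2,3) with a≤c, −a<b≤a
well minimum = a = 2

2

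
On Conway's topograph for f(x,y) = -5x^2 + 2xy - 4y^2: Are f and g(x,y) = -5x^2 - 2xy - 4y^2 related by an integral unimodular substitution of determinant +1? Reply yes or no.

D₁ = -76, D₂ = -76
f is negative-definite; reduce −f:
−f: flip: (5,-2,4)→(4,2,5)
−f: reduced (well bottom): (4,2,5) with a≤c, −a<b≤a
flip sign back: reduced form of f is (-4,-2,-5)
g is negative-definite; reduce −g:
−g: flip: (5,2,4)→(4,-2,5)
−g: reduced (well bottom): (4,-2,5) with a≤c, −a<b≤a
flip sign back: reduced form of g is (-4,2,-5)
reduced forms (-4, -2, -5) vs (-4, 2, -5) ⇒ inequivalent

no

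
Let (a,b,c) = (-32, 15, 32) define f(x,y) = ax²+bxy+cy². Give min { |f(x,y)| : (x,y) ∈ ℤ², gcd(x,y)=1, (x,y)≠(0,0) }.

river: ρ → (32,49,-15)
river: ρ → (-15,41,44)
river: ρ → (44,47,-12)
river: ρ → (-12,49,40)
river: ρ → (40,31,-21)
river: ρ → (-21,53,18)
river: ρ → (18,55,-18)
river: ρ → (-18,53,21)
river: ρ → (21,31,-40)
river: ρ → (-40,49,12)
river: ρ → (12,47,-44)
river: ρ → (-44,41,15)
river: ρ → (15,49,-32)
river: ρ → (-32,15,32)
closes: descent 0, river 14
min |a| on river = 12

12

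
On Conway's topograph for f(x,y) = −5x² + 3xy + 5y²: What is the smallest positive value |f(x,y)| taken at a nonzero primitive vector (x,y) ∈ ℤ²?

river: ρ → (5,7,-3)
river: ρ → (-3,5,7)
river: ρ → (7,9,-1)
river: ρ → (-1,9,7)
river: ρ → (7,5,-3)
river: ρ → (-3,7,5)
river: ρ → (5,3,-5)
river: ρ → (-5,7,3)
river: ρ → (3,5,-7)
river: ρ → (-7,9,1)
river: ρ → (1,9,-7)
river: ρ → (-7,5,3)
river: ρ → (3,7,-5)
river: ρ → (-5,3,5)
closes: descent 0, river 14
min |a| on river = 1

1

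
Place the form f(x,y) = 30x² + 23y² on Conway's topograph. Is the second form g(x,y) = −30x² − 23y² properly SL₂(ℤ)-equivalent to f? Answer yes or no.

D₁ = -2760, D₂ = -2760
f: flip: (30,0,23)→(23,0,30)
f: reduced (well bottom): (23,0,30) with a≤c, −a<b≤a
g is negative-definite; reduce −g:
−g: flip: (30,0,23)→(23,0,30)
−g: reduced (well bottom): (23,0,30) with a≤c, −a<b≤a
flip sign back: reduced form of g is (-23,0,-30)
reduced forms (23, 0, 30) vs (-23, 0, -30) ⇒ inequivalent

no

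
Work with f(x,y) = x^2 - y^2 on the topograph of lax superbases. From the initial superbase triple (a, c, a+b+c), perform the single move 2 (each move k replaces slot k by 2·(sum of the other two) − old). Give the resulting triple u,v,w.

start (1,-1,0) = (f(1,0),f(0,1),f(1,1))
replace slot 2: 2·(1+0) − (-1) = 3 → (1,3,0)

1,3,0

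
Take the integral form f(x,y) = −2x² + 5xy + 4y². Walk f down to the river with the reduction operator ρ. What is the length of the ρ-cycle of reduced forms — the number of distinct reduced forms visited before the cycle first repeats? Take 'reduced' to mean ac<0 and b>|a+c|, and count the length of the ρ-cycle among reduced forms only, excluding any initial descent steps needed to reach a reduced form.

D = 57, ⌊√D⌋ = 7
river: ρ → (4,3,-3)
river: ρ → (-3,3,4)
river: ρ → (4,5,-2)
river: ρ → (-2,7,1)
river: ρ → (1,7,-2)
river: ρ → (-2,5,4)
ρ-cycle length = 6 (tail of 0 descent steps not counted)

6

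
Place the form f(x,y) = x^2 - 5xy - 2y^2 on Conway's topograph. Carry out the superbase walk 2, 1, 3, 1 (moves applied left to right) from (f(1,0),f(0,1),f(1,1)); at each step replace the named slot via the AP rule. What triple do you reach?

start (1,-2,-6) = (f(1,0),f(0,1),f(1,1))
replace slot 2: 2·(1+(-6)) − (-2) = -8 → (1,-8,-6)
replace slot 1: 2·((-8)+(-6)) − 1 = -29 → (-29,-8,-6)
replace slot 3: 2·((-29)+(-8)) − (-6) = -68 → (-29,-8,-68)
replace slot 1: 2·((-8)+(-68)) − (-29) = -123 → (-123,-8,-68)

-123,-8,-68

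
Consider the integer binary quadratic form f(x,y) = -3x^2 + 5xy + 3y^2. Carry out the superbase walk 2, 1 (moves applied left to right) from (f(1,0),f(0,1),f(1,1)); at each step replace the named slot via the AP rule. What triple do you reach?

start (-3,3,5) = (f(1,0),f(0,1),f(1,1))
replace slot 2: 2·((-3)+5) − 3 = 1 → (-3,1,5)
replace slot 1: 2·(1+5) − (-3) = 15 → (15,1,5)

15,1,5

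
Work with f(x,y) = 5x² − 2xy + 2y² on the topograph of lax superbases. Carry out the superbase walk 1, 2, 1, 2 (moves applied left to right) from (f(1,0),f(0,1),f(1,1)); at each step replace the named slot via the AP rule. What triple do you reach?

start (5,2,5) = (f(1,0),f(0,1),f(1,1))
replace slot 1: 2·(2+5) − 5 = 9 → (9,2,5)
replace slot 2: 2·(9+5) − 2 = 26 → (9,26,5)
replace slot 1: 2·(26+5) − 9 = 53 → (53,26,5)
replace slot 2: 2·(53+5) − 26 = 90 → (53,90,5)

53,90,5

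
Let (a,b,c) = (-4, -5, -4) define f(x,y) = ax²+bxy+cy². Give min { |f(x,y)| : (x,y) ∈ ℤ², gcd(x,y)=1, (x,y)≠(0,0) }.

translate: b→-3 (≡5 mod 8), so (4,5,4)→(4,-3,3)
flip: (4,-3,3)→(3,3,4)
reduced (well bottom): (3,3,4) with a≤c, −a<b≤a
well minimum |f| = |-3| = 3 (negative-definite)

3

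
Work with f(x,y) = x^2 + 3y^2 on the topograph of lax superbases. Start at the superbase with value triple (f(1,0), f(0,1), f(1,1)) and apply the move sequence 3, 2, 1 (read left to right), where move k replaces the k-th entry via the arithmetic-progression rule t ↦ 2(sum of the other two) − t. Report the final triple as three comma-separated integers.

start (1,3,4) = (f(1,0),f(0,1),f(1,1))
replace slot 3: 2·(1+3) − 4 = 4 → (1,3,4)
replace slot 2: 2·(1+4) − 3 = 7 → (1,7,4)
replace slot 1: 2·(7+4) − 1 = 21 → (21,7,4)

21,7,4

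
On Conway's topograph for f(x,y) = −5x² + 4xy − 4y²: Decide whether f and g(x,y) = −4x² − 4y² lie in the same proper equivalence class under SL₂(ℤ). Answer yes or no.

D₁ = -64, D₂ = -64
f is negative-definite; reduce −f:
−f: flip: (5,-4,4)→(4,4,5)
−f: reduced (well bottom): (4,4,5) with a≤c, −a<b≤a
flip sign back: reduced form of f is (-4,-4,-5)
g is negative-definite; reduce −g:
−g: reduced (well bottom): (4,0,4) with a≤c, −a<b≤a
flip sign back: reduced form of g is (-4,0,-4)
reduced forms (-4, -4, -5) vs (-4, 0, -4) ⇒ inequivalent

no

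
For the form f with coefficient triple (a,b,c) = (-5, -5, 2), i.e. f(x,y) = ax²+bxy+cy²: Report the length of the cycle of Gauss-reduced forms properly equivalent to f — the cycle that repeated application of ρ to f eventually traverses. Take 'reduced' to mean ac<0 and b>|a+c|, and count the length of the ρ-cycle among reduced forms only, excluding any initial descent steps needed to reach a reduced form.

D = 65, ⌊√D⌋ = 8
descent: ρ → (2,5,-5)  [lands on river]
river: ρ → (-5,5,2)
river: ρ → (2,7,-2)
river: ρ → (-2,5,5)
river: ρ → (5,5,-2)
river: ρ → (-2,7,2)
ρ-cycle length = 6 (tail of 1 descent step not counted)

6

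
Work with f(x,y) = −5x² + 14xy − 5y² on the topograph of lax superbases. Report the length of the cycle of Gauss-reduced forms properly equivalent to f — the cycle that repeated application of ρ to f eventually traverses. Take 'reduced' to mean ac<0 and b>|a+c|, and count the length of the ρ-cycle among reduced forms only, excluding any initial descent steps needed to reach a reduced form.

D = 96, ⌊√D⌋ = 9
descent: ρ → (-5,6,3)  [lands on river]
river: ρ → (3,6,-5)
river: ρ → (-5,4,4)
river: ρ → (4,4,-5)
ρ-cycle length = 4 (tail of 1 descent step not counted)

4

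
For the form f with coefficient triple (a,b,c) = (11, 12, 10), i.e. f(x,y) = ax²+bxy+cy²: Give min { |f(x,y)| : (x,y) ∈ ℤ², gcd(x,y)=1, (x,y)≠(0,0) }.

translate: b→-10 (≡12 mod 22), so (11,12,10)→(11,-10,9)
flip: (11,-10,9)→(9,10,11)
translate: b→-8 (≡10 mod 18), so (9,10,11)→(9,-8,10)
reduced (well bottom): (9,-8,10) with a≤c, −a<b≤a
well minimum = a = 9

9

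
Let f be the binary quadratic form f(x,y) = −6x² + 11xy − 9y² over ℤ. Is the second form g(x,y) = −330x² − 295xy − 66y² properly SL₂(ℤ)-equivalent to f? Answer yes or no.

D₁ = -95, D₂ = -95
f is negative-definite; reduce −f:
−f: translate: b→1 (≡-11 mod 12), so (6,-11,9)→(6,1,4)
−f: flip: (6,1,4)→(4,-1,6)
−f: reduced (well bottom): (4,-1,6) with a≤c, −a<b≤a
flip sign back: reduced form of f is (-4,1,-6)
g is negative-definite; reduce −g:
−g: flip: (330,295,66)→(66,-295,330)
−g: translate: b→-31 (≡-295 mod 132), so (66,-295,330)→(66,-31,4)
−g: flip: (66,-31,4)→(4,31,66)
−g: translate: b→-1 (≡31 mod 8), so (4,31,66)→(4,-1,6)
−g: reduced (well bottom): (4,-1,6) with a≤c, −a<b≤a
flip sign back: reduced form of g is (-4,1,-6)
reduced forms (-4, 1, -6) vs (-4, 1, -6) ⇒ equivalent

yes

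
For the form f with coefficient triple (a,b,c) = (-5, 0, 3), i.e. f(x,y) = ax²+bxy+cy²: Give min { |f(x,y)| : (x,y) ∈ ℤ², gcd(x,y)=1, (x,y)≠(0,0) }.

descent: ρ → (3,6,-2)  [lands on river]
river: ρ → (-2,6,3)
closes: descent 1, river 2
min |a| on river = 2

2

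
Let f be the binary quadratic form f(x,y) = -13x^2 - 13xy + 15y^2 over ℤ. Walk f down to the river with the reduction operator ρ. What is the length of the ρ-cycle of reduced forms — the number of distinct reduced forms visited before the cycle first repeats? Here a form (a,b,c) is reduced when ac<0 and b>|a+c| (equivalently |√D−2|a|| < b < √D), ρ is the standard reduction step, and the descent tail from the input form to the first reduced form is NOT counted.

D = 949, ⌊√D⌋ = 30
descent: ρ → (15,13,-13)  [lands on river]
river: ρ → (-13,13,15)
river: ρ → (15,17,-11)
river: ρ → (-11,27,5)
river: ρ → (5,23,-21)
river: ρ → (-21,19,7)
river: ρ → (7,23,-15)
river: ρ → (-15,7,15)
river: ρ → (15,23,-7)
river: ρ → (-7,19,21)
river: ρ → (21,23,-5)
river: ρ → (-5,27,11)
river: ρ → (11,17,-15)
river: ρ → (-15,13,13)
river: ρ → (13,13,-15)
river: ρ → (-15,17,11)
river: ρ → (11,27,-5)
river: ρ → (-5,23,21)
river: ρ → (21,19,-7)
river: ρ → (-7,23,15)
river: ρ → (15,7,-15)
river: ρ → (-15,23,7)
river: ρ → (7,19,-21)
river: ρ → (-21,23,5)
river: ρ → (5,27,-11)
river: ρ → (-11,17,15)
ρ-cycle length = 26 (tail of 1 descent step not counted)

26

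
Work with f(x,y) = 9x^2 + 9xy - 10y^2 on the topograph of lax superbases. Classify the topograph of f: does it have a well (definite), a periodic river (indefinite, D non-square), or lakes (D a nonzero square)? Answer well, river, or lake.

D = b²−4ac = 9² − 4·9·(-10) = 441
D = 21² is a perfect square ⇒ form factors over ℤ ⇒ lakes

lake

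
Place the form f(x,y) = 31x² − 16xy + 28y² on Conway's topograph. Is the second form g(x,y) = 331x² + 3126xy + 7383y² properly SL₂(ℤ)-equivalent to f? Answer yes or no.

D₁ = -3216, D₂ = -3216
f: flip: (31,-16,28)→(28,16,31)
f: reduced (well bottom): (28,16,31) with a≤c, −a<b≤a
g: translate: b→-184 (≡3126 mod 662), so (331,3126,7383)→(331,-184,28)
g: flip: (331,-184,28)→(28,184,331)
g: translate: b→16 (≡184 mod 56), so (28,184,331)→(28,16,31)
g: reduced (well bottom): (28,16,31) with a≤c, −a<b≤a
reduced forms (28, 16, 31) vs (28, 16, 31) ⇒ equivalent

yes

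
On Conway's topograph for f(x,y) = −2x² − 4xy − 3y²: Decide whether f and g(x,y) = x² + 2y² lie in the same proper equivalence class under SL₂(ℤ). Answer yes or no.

D₁ = -8, D₂ = -8
f is negative-definite; reduce −f:
−f: translate: b→0 (≡4 mod 4), so (2,4,3)→(2,0,1)
−f: flip: (2,0,1)→(1,0,2)
−f: reduced (well bottom): (1,0,2) with a≤c, −a<b≤a
flip sign back: reduced form of f is (-1,0,-2)
g: reduced (well bottom): (1,0,2) with a≤c, −a<b≤a
reduced forms (-1, 0, -2) vs (1, 0, 2) ⇒ inequivalent

no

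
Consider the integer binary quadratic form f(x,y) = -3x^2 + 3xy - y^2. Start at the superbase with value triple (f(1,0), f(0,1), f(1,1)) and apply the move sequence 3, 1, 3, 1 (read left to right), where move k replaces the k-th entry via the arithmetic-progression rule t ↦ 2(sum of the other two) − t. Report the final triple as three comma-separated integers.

start (-3,-1,-1) = (f(1,0),f(0,1),f(1,1))
replace slot 3: 2·((-3)+(-1)) − (-1) = -7 → (-3,-1,-7)
replace slot 1: 2·((-1)+(-7)) − (-3) = -13 → (-13,-1,-7)
replace slot 3: 2·((-13)+(-1)) − (-7) = -21 → (-13,-1,-21)
replace slot 1: 2·((-1)+(-21)) − (-13) = -31 → (-31,-1,-21)

-31,-1,-21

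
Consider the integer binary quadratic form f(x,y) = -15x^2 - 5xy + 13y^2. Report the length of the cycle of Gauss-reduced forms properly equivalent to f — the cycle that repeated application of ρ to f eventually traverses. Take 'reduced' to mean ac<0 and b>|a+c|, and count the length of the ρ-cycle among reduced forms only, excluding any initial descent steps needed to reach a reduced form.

D = 805, ⌊√D⌋ = 28
descent: ρ → (13,5,-15)  [lands on river]
river: ρ → (-15,25,3)
river: ρ → (3,23,-23)
river: ρ → (-23,23,3)
river: ρ → (3,25,-15)
river: ρ → (-15,5,13)
river: ρ → (13,21,-7)
river: ρ → (-7,21,13)
ρ-cycle length = 8 (tail of 1 descent step not counted)

8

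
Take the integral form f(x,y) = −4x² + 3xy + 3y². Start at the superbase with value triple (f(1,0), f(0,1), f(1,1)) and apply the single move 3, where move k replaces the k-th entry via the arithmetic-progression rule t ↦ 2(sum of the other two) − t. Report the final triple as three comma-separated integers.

start (-4,3,2) = (f(1,0),f(0,1),f(1,1))
replace slot 3: 2·((-4)+3) − 2 = -4 → (-4,3,-4)

-4,3,-4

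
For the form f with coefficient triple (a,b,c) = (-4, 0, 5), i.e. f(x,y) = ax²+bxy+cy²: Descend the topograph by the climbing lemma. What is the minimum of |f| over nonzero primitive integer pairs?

descent: ρ → (5,0,-4)
descent: ρ → (-4,8,1)  [lands on river]
river: ρ → (1,8,-4)
closes: descent 2, river 2
min |a| on river = 1

1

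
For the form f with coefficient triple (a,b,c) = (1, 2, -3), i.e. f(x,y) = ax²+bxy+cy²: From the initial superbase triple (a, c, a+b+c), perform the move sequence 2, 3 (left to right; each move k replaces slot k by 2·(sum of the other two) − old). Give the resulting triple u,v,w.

start (1,-3,0) = (f(1,0),f(0,1),f(1,1))
replace slot 2: 2·(1+0) − (-3) = 5 → (1,5,0)
replace slot 3: 2·(1+5) − 0 = 12 → (1,5,12)

1,5,12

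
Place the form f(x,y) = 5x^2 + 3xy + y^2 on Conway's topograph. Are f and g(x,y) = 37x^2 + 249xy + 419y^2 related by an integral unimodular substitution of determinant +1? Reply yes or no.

D₁ = -11, D₂ = -11
f: flip: (5,3,1)→(1,-3,5)
f: translate: b→1 (≡-3 mod 2), so (1,-3,5)→(1,1,3)
f: reduced (well bottom): (1,1,3) with a≤c, −a<b≤a
g: translate: b→27 (≡249 mod 74), so (37,249,419)→(37,27,5)
g: flip: (37,27,5)→(5,-27,37)
g: translate: b→3 (≡-27 mod 10), so (5,-27,37)→(5,3,1)
g: flip: (5,3,1)→(1,-3,5)
g: translate: b→1 (≡-3 mod 2), so (1,-3,5)→(1,1,3)
g: reduced (well bottom): (1,1,3) with a≤c, −a<b≤a
reduced forms (1, 1, 3) vs (1, 1, 3) ⇒ equivalent

yes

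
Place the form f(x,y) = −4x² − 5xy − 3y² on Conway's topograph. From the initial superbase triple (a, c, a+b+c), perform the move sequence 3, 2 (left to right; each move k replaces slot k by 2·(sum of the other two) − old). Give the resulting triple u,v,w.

start (-4,-3,-12) = (f(1,0),f(0,1),f(1,1))
replace slot 3: 2·((-4)+(-3)) − (-12) = -2 → (-4,-3,-2)
replace slot 2: 2·((-4)+(-2)) − (-3) = -9 → (-4,-9,-2)

-4,-9,-2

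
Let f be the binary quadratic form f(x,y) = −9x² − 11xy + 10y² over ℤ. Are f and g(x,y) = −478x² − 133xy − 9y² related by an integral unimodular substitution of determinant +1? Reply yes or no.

D₁ = 481, D₂ = 481
river cycle of f (length 30): (10, 11, -9), (-9, 7, 12), (12, 17, -4), (-4, 15, 16), (16, 17, -3), (-3, 19, 10), (10, 21, -1), (-1, 21, 10), (10, 19, -3), (-3, 17, 16), … (20 more)
river cycle of g (length 30): (-9, 7, 12), (12, 17, -4), (-4, 15, 16), (16, 17, -3), (-3, 19, 10), (10, 21, -1), (-1, 21, 10), (10, 19, -3), (-3, 17, 16), (16, 15, -4), … (20 more)
cycles coincide ⇒ equivalent

yes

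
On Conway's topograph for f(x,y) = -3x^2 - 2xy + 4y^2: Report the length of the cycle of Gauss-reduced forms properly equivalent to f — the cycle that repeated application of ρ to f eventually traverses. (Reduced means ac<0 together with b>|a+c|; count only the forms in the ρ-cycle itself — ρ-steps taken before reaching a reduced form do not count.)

D = 52, ⌊√D⌋ = 7
descent: ρ → (4,2,-3)  [lands on river]
river: ρ → (-3,4,3)
river: ρ → (3,2,-4)
river: ρ → (-4,6,1)
river: ρ → (1,6,-4)
river: ρ → (-4,2,3)
river: ρ → (3,4,-3)
river: ρ → (-3,2,4)
river: ρ → (4,6,-1)
river: ρ → (-1,6,4)
ρ-cycle length = 10 (tail of 1 descent step not counted)

10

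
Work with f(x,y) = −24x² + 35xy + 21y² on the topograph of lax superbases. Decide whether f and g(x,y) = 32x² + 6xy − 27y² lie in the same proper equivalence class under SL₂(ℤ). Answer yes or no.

D₁ = 3241, D₂ = 3492
discriminants differ ⇒ not SL₂(ℤ)-equivalent

no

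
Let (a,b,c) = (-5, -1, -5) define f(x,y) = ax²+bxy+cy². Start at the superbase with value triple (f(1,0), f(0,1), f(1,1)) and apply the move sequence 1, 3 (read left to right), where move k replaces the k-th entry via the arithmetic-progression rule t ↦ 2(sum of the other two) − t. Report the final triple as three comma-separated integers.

start (-5,-5,-11) = (f(1,0),f(0,1),f(1,1))
replace slot 1: 2·((-5)+(-11)) − (-5) = -27 → (-27,-5,-11)
replace slot 3: 2·((-27)+(-5)) − (-11) = -53 → (-27,-5,-53)

-27,-5,-53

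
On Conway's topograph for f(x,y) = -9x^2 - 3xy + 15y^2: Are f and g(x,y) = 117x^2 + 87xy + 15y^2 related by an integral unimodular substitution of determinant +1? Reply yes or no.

D₁ = 549, D₂ = 549
river cycle of f (length 6): (-9, 15, 9), (9, 21, -3), (-3, 21, 9), (9, 15, -9), (-9, 21, 3), (3, 21, -9)
river cycle of g (length 6): (-9, 15, 9), (9, 21, -3), (-3, 21, 9), (9, 15, -9), (-9, 21, 3), (3, 21, -9)
cycles coincide ⇒ equivalent

yes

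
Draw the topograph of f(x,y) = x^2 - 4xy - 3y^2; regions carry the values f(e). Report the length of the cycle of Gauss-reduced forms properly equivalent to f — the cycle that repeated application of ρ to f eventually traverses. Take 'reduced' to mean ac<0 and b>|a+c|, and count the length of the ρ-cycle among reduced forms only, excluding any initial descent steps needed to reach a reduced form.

D = 28, ⌊√D⌋ = 5
descent: ρ → (-3,4,1)  [lands on river]
river: ρ → (1,4,-3)
river: ρ → (-3,2,2)
river: ρ → (2,2,-3)
ρ-cycle length = 4 (tail of 1 descent step not counted)

4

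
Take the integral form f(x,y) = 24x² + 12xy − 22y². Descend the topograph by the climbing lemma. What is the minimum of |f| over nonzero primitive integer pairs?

river: ρ → (-22,32,14)
river: ρ → (14,24,-30)
river: ρ → (-30,36,8)
river: ρ → (8,44,-10)
river: ρ → (-10,36,24)
river: ρ → (24,12,-22)
closes: descent 0, river 6
min |a| on river = 8

8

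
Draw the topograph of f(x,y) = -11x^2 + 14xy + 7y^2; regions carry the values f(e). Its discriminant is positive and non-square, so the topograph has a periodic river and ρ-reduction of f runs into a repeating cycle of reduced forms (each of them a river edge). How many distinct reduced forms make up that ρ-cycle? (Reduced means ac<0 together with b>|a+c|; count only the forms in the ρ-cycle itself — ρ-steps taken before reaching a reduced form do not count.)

D = 504, ⌊√D⌋ = 22
river: ρ → (7,14,-11)
river: ρ → (-11,8,10)
river: ρ → (10,12,-9)
river: ρ → (-9,6,13)
river: ρ → (13,20,-2)
river: ρ → (-2,20,13)
river: ρ → (13,6,-9)
river: ρ → (-9,12,10)
river: ρ → (10,8,-11)
river: ρ → (-11,14,7)
ρ-cycle length = 10 (tail of 0 descent steps not counted)

10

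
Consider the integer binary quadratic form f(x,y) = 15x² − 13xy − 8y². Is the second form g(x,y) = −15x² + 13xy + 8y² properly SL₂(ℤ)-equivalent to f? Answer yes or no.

D₁ = 649, D₂ = 649
river cycle of f (length 34): (-8, 13, 15), (15, 17, -6), (-6, 19, 12), (12, 5, -13), (-13, 21, 4), (4, 19, -18), (-18, 17, 5), (5, 23, -6), (-6, 25, 1), (1, 25, -6), … (24 more)
river cycle of g (length 34): (8, 19, -9), (-9, 17, 10), (10, 23, -3), (-3, 25, 2), (2, 23, -15), (-15, 7, 10), (10, 13, -12), (-12, 11, 11), (11, 11, -12), (-12, 13, 10), … (24 more)
cycles differ ⇒ inequivalent

no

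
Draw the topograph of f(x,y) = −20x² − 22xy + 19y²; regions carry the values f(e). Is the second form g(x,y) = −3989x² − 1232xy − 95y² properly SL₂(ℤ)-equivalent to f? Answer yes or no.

D₁ = 2004, D₂ = 2004
river cycle of f (length 28): (19, 22, -20), (-20, 18, 21), (21, 24, -17), (-17, 44, 1), (1, 44, -17), (-17, 24, 21), (21, 18, -20), (-20, 22, 19), (19, 16, -23), (-23, 30, 12), … (18 more)
river cycle of g (length 28): (-17, 44, 1), (1, 44, -17), (-17, 24, 21), (21, 18, -20), (-20, 22, 19), (19, 16, -23), (-23, 30, 12), (12, 42, -5), (-5, 38, 28), (28, 18, -15), … (18 more)
cycles coincide ⇒ equivalent

yes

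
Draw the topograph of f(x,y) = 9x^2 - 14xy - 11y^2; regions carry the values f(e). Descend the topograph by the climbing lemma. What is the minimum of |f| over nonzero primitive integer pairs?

descent: ρ → (-11,14,9)  [lands on river]
river: ρ → (9,22,-3)
river: ρ → (-3,20,16)
river: ρ → (16,12,-7)
river: ρ → (-7,16,12)
river: ρ → (12,8,-11)
closes: descent 1, river 6
min |a| on river = 3

3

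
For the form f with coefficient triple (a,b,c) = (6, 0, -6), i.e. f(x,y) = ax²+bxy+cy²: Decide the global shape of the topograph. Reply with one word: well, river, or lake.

D = b²−4ac = 0² − 4·6·(-6) = 144
D = 12² is a perfect square ⇒ form factors over ℤ ⇒ lakes

lake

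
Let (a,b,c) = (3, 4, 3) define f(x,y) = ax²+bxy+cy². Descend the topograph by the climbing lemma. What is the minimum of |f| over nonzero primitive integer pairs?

translate: b→-2 (≡4 mod 6), so (3,4,3)→(3,-2,2)
flip: (3,-2,2)→(2,2,3)
reduced (well bottom): (2,2,3) with a≤c, −a<b≤a
well minimum = a = 2

2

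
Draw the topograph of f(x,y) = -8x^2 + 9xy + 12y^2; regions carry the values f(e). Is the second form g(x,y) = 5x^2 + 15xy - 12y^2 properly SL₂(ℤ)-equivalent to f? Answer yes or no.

D₁ = 465, D₂ = 465
river cycle of f (length 10): (12, 15, -5), (-5, 15, 12), (12, 9, -8), (-8, 7, 13), (13, 19, -2), (-2, 21, 3), (3, 21, -2), (-2, 19, 13), (13, 7, -8), (-8, 9, 12)
river cycle of g (length 10): (-12, 9, 8), (8, 7, -13), (-13, 19, 2), (2, 21, -3), (-3, 21, 2), (2, 19, -13), (-13, 7, 8), (8, 9, -12), (-12, 15, 5), (5, 15, -12)
cycles differ ⇒ inequivalent

no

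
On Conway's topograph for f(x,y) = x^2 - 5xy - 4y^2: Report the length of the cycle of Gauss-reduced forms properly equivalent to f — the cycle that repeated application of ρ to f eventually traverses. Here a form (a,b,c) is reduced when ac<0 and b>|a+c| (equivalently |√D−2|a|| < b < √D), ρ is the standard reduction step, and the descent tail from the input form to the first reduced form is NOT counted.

D = 41, ⌊√D⌋ = 6
descent: ρ → (-4,5,1)  [lands on river]
river: ρ → (1,5,-4)
river: ρ → (-4,3,2)
river: ρ → (2,5,-2)
river: ρ → (-2,3,4)
river: ρ → (4,5,-1)
river: ρ → (-1,5,4)
river: ρ → (4,3,-2)
river: ρ → (-2,5,2)
river: ρ → (2,3,-4)
ρ-cycle length = 10 (tail of 1 descent step not counted)

10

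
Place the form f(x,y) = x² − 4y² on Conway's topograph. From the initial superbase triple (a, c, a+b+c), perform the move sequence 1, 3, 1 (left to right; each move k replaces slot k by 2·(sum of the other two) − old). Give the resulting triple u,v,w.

start (1,-4,-3) = (f(1,0),f(0,1),f(1,1))
replace slot 1: 2·((-4)+(-3)) − 1 = -15 → (-15,-4,-3)
replace slot 3: 2·((-15)+(-4)) − (-3) = -35 → (-15,-4,-35)
replace slot 1: 2·((-4)+(-35)) − (-15) = -63 → (-63,-4,-35)

-63,-4,-35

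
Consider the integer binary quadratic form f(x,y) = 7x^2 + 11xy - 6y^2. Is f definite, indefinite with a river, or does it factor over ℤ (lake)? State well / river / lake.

D = b²−4ac = 11² − 4·7·(-6) = 289
D = 17² is a perfect square ⇒ form factors over ℤ ⇒ lakes

lake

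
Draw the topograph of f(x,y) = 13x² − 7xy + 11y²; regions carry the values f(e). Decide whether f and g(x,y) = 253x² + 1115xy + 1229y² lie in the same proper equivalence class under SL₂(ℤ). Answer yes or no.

D₁ = -523, D₂ = -523
f: flip: (13,-7,11)→(11,7,13)
f: reduced (well bottom): (11,7,13) with a≤c, −a<b≤a
g: translate: b→103 (≡1115 mod 506), so (253,1115,1229)→(253,103,11)
g: flip: (253,103,11)→(11,-103,253)
g: translate: b→7 (≡-103 mod 22), so (11,-103,253)→(11,7,13)
g: reduced (well bottom): (11,7,13) with a≤c, −a<b≤a
reduced forms (11, 7, 13) vs (11, 7, 13) ⇒ equivalent

yes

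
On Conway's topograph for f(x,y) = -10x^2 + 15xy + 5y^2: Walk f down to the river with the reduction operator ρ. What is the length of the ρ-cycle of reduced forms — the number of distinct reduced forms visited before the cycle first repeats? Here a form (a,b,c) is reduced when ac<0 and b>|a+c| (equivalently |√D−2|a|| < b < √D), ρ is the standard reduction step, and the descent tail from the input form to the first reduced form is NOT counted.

D = 425, ⌊√D⌋ = 20
river: ρ → (5,15,-10)
river: ρ → (-10,5,10)
river: ρ → (10,15,-5)
river: ρ → (-5,15,10)
river: ρ → (10,5,-10)
river: ρ → (-10,15,5)
ρ-cycle length = 6 (tail of 0 descent steps not counted)

6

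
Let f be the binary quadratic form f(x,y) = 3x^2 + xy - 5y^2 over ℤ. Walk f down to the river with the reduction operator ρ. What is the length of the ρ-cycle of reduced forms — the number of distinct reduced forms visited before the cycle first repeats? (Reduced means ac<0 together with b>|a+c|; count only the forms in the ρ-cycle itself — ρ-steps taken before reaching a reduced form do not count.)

D = 61, ⌊√D⌋ = 7
descent: ρ → (-5,-1,3)
descent: ρ → (3,7,-1)  [lands on river]
river: ρ → (-1,7,3)
river: ρ → (3,5,-3)
river: ρ → (-3,7,1)
river: ρ → (1,7,-3)
river: ρ → (-3,5,3)
ρ-cycle length = 6 (tail of 2 descent steps not counted)

6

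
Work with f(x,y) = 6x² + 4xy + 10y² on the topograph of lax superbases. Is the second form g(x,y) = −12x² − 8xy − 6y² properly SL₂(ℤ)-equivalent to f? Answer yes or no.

D₁ = -224, D₂ = -224
f: reduced (well bottom): (6,4,10) with a≤c, −a<b≤a
g is negative-definite; reduce −g:
−g: flip: (12,8,6)→(6,-8,12)
−g: translate: b→4 (≡-8 mod 12), so (6,-8,12)→(6,4,10)
−g: reduced (well bottom): (6,4,10) with a≤c, −a<b≤a
flip sign back: reduced form of g is (-6,-4,-10)
reduced forms (6, 4, 10) vs (-6, -4, -10) ⇒ inequivalent

no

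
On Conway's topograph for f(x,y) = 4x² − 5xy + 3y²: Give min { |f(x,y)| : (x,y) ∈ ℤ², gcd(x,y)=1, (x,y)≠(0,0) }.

translate: b→3 (≡-5 mod 8), so (4,-5,3)→(4,3,2)
flip: (4,3,2)→(2,-3,4)
translate: b→1 (≡-3 mod 4), so (2,-3,4)→(2,1,3)
reduced (well bottom): (2,1,3) with a≤c, −a<b≤a
well minimum = a = 2

2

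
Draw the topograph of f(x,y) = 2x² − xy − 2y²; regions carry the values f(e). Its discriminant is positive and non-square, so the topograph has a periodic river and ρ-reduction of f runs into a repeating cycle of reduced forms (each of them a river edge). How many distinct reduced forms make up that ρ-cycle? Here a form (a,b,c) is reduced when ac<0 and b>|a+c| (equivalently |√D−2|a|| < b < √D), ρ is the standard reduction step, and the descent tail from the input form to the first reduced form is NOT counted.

D = 17, ⌊√D⌋ = 4
descent: ρ → (-2,1,2)  [lands on river]
river: ρ → (2,3,-1)
river: ρ → (-1,3,2)
river: ρ → (2,1,-2)
river: ρ → (-2,3,1)
river: ρ → (1,3,-2)
ρ-cycle length = 6 (tail of 1 descent step not counted)

6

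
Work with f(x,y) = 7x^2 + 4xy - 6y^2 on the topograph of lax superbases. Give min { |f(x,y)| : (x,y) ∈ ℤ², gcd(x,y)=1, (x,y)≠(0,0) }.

river: ρ → (-6,8,5)
river: ρ → (5,12,-2)
river: ρ → (-2,12,5)
river: ρ → (5,8,-6)
river: ρ → (-6,4,7)
river: ρ → (7,10,-3)
river: ρ → (-3,8,10)
river: ρ → (10,12,-1)
river: ρ → (-1,12,10)
river: ρ → (10,8,-3)
river: ρ → (-3,10,7)
river: ρ → (7,4,-6)
closes: descent 0, river 12
min |a| on river = 1

1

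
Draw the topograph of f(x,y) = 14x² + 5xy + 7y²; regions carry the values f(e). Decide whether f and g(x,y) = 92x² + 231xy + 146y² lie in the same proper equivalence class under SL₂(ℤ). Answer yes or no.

D₁ = -367, D₂ = -367
f: flip: (14,5,7)→(7,-5,14)
f: reduced (well bottom): (7,-5,14) with a≤c, −a<b≤a
g: translate: b→47 (≡231 mod 184), so (92,231,146)→(92,47,7)
g: flip: (92,47,7)→(7,-47,92)
g: translate: b→-5 (≡-47 mod 14), so (7,-47,92)→(7,-5,14)
g: reduced (well bottom): (7,-5,14) with a≤c, −a<b≤a
reduced forms (7, -5, 14) vs (7, -5, 14) ⇒ equivalent

yes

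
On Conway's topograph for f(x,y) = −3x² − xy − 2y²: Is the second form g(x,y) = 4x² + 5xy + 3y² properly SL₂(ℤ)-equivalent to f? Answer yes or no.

D₁ = -23, D₂ = -23
f is negative-definite; reduce −f:
−f: flip: (3,1,2)→(2,-1,3)
−f: reduced (well bottom): (2,-1,3) with a≤c, −a<b≤a
flip sign back: reduced form of f is (-2,1,-3)
g: translate: b→-3 (≡5 mod 8), so (4,5,3)→(4,-3,2)
g: flip: (4,-3,2)→(2,3,4)
g: translate: b→-1 (≡3 mod 4), so (2,3,4)→(2,-1,3)
g: reduced (well bottom): (2,-1,3) with a≤c, −a<b≤a
reduced forms (-2, 1, -3) vs (2, -1, 3) ⇒ inequivalent

no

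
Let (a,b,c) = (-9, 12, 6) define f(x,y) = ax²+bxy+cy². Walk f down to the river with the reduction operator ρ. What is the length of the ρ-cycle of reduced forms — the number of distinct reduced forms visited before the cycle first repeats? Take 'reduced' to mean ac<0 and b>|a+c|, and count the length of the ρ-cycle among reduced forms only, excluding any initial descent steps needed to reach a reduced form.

D = 360, ⌊√D⌋ = 18
river: ρ → (6,12,-9)
river: ρ → (-9,6,9)
river: ρ → (9,12,-6)
river: ρ → (-6,12,9)
river: ρ → (9,6,-9)
river: ρ → (-9,12,6)
ρ-cycle length = 6 (tail of 0 descent steps not counted)

6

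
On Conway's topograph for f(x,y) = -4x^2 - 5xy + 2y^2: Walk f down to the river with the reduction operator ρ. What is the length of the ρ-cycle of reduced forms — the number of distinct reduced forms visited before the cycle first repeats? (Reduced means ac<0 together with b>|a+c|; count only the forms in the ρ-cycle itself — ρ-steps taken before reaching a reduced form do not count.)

D = 57, ⌊√D⌋ = 7
descent: ρ → (2,5,-4)  [lands on river]
river: ρ → (-4,3,3)
river: ρ → (3,3,-4)
river: ρ → (-4,5,2)
river: ρ → (2,7,-1)
river: ρ → (-1,7,2)
ρ-cycle length = 6 (tail of 1 descent step not counted)

6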